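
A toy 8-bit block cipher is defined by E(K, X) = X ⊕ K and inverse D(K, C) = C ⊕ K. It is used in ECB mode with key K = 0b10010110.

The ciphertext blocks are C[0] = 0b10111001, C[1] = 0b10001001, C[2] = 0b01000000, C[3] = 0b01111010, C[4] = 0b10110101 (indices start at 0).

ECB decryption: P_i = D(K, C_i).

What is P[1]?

P[1] = 0b00011111

P[1]: D(K, 0b10001001) = 0b00011111.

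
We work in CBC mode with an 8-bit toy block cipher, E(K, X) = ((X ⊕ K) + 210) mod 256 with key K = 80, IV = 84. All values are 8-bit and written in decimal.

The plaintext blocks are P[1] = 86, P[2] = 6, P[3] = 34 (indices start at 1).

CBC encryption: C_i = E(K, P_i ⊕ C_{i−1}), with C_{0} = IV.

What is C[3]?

C[1]: P[1] ⊕ 84 = 2; E(K, 2) = 36.
C[2]: P[2] ⊕ 36 = 34; E(K, 34) = 68.
C[3]: P[3] ⊕ 68 = 102; E(K, 102) = 8.

C[3] = 8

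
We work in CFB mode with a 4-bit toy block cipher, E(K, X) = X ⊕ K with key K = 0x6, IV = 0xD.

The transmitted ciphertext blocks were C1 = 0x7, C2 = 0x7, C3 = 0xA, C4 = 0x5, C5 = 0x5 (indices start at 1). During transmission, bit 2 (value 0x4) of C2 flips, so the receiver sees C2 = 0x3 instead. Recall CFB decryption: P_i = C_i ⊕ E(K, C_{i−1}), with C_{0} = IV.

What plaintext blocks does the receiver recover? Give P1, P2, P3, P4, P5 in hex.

P1 = 0xC, P2 = 0x2, P3 = 0xF, P4 = 0x9, P5 = 0x6

Only C2 changed, to 0x3. In CFB, a change in C_i flips the same bit in P_i and garbles P_{i+1}. Decrypting the received ciphertext:
P1: E(K, 0xD) = 0xB; 0x7 ⊕ 0xB = 0xC.
P2: E(K, 0x7) = 0x1; 0x3 ⊕ 0x1 = 0x2.
P3: E(K, 0x3) = 0x5; 0xA ⊕ 0x5 = 0xF.
P4: E(K, 0xA) = 0xC; 0x5 ⊕ 0xC = 0x9.
P5: E(K, 0x5) = 0x3; 0x5 ⊕ 0x3 = 0x6.
Blocks that differ from the original plaintext: P2, P3.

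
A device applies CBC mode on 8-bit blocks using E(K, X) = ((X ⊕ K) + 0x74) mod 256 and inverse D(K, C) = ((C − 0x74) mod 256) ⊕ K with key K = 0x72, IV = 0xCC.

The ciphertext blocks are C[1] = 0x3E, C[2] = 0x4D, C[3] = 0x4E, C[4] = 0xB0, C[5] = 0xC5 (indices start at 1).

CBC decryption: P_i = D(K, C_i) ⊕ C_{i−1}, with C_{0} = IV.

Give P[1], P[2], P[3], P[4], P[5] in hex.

P[1] = 0x74, P[2] = 0x95, P[3] = 0xE5, P[4] = 0x00, P[5] = 0x93

P[1]: D(K, 0x3E) = 0xB8; 0xB8 ⊕ 0xCC = 0x74.
P[2]: D(K, 0x4D) = 0xAB; 0xAB ⊕ 0x3E = 0x95.
P[3]: D(K, 0x4E) = 0xA8; 0xA8 ⊕ 0x4D = 0xE5.
P[4]: D(K, 0xB0) = 0x4E; 0x4E ⊕ 0x4E = 0x00.
P[5]: D(K, 0xC5) = 0x23; 0x23 ⊕ 0xB0 = 0x93.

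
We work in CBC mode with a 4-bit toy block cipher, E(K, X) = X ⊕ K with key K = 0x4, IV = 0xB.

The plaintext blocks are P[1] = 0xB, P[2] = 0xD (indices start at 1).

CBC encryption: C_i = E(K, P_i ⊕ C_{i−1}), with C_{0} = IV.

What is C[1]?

C[1] = 0x4

C[1]: P[1] ⊕ 0xB = 0x0; E(K, 0x0) = 0x4.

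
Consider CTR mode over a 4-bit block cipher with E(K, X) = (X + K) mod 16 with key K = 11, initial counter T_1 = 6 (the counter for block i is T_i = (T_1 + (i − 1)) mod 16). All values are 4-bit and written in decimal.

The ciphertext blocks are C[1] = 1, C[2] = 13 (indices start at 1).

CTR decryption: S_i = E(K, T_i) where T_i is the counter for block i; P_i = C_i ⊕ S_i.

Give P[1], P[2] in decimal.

P[1]: T = 6, S = E(K, T) = 1; 1 ⊕ 1 = 0.
P[2]: T = 7, S = E(K, T) = 2; 13 ⊕ 2 = 15.

P[1] = 0, P[2] = 15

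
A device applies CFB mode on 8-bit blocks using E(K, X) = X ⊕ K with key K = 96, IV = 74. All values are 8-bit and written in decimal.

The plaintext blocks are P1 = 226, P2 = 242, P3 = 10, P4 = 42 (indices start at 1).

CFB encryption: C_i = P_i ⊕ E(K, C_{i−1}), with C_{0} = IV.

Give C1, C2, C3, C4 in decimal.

C1: E(K, 74) = 42; 226 ⊕ 42 = 200.
C2: E(K, 200) = 168; 242 ⊕ 168 = 90.
C3: E(K, 90) = 58; 10 ⊕ 58 = 48.
C4: E(K, 48) = 80; 42 ⊕ 80 = 122.

C1 = 200, C2 = 90, C3 = 48, C4 = 122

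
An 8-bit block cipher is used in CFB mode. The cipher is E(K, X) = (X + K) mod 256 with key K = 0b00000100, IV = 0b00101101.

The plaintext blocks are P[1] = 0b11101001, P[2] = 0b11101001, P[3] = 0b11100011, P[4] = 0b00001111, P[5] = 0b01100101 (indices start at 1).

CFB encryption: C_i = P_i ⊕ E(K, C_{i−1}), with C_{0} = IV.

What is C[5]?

C[5] = 0b10110000

C[1]: E(K, 0b00101101) = 0b00110001; 0b11101001 ⊕ 0b00110001 = 0b11011000.
C[2]: E(K, 0b11011000) = 0b11011100; 0b11101001 ⊕ 0b11011100 = 0b00110101.
C[3]: E(K, 0b00110101) = 0b00111001; 0b11100011 ⊕ 0b00111001 = 0b11011010.
C[4]: E(K, 0b11011010) = 0b11011110; 0b00001111 ⊕ 0b11011110 = 0b11010001.
C[5]: E(K, 0b11010001) = 0b11010101; 0b01100101 ⊕ 0b11010101 = 0b10110000.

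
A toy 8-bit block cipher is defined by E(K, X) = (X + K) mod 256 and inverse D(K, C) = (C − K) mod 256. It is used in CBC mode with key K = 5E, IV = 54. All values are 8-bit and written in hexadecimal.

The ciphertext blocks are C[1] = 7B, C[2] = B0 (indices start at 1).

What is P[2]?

CBC decryption: P_i = D(K, C_i) ⊕ C_{i−1}, with C_{0} = IV.
P[2]: D(K, B0) = 52; 52 ⊕ 7B = 29.

P[2] = 29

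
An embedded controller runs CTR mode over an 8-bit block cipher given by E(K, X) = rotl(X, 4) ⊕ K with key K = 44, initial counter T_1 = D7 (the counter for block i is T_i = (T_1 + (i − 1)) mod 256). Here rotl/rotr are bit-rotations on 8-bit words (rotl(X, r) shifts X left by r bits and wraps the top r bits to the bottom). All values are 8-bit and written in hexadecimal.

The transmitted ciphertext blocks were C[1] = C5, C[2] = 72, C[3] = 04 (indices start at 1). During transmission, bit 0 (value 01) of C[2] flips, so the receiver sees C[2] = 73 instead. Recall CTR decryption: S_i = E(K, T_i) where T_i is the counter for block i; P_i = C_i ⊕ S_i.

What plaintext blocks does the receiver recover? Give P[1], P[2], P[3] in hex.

P[1] = FC, P[2] = BA, P[3] = DD

Only C[2] changed, to 73. In CTR, a change in C_i flips the same bit in P_i only; the keystream is unaffected. Decrypting the received ciphertext:
P[1]: T = D7, S = E(K, T) = 39; C5 ⊕ 39 = FC.
P[2]: T = D8, S = E(K, T) = C9; 73 ⊕ C9 = BA.
P[3]: T = D9, S = E(K, T) = D9; 04 ⊕ D9 = DD.
Blocks that differ from the original plaintext: P[2].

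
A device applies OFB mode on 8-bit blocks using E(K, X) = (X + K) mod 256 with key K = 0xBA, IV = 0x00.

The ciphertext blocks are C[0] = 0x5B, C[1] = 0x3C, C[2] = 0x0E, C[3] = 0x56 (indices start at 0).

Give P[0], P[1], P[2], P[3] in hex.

P[0] = 0xE1, P[1] = 0x48, P[2] = 0x20, P[3] = 0xBE

OFB decryption: S_i = E(K, S_{i−1}) with S_{−1} = IV; P_i = C_i ⊕ S_i.
P[0]: S = E(K, 0x00) = 0xBA; 0x5B ⊕ 0xBA = 0xE1.
P[1]: S = E(K, 0xBA) = 0x74; 0x3C ⊕ 0x74 = 0x48.
P[2]: S = E(K, 0x74) = 0x2E; 0x0E ⊕ 0x2E = 0x20.
P[3]: S = E(K, 0x2E) = 0xE8; 0x56 ⊕ 0xE8 = 0xBE.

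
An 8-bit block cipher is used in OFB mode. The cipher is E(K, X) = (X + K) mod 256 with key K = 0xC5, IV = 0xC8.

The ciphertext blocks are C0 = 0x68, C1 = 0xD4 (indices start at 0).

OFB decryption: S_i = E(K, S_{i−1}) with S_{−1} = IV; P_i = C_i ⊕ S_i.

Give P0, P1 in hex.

P0: S = E(K, 0xC8) = 0x8D; 0x68 ⊕ 0x8D = 0xE5.
P1: S = E(K, 0x8D) = 0x52; 0xD4 ⊕ 0x52 = 0x86.

P0 = 0xE5, P1 = 0x86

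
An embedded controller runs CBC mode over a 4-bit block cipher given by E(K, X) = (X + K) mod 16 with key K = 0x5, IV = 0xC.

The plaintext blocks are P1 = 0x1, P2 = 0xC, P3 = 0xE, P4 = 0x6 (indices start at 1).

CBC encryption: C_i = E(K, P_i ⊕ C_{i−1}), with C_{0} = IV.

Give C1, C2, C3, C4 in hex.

C1 = 0x2, C2 = 0x3, C3 = 0x2, C4 = 0x9

C1: P1 ⊕ 0xC = 0xD; E(K, 0xD) = 0x2.
C2: P2 ⊕ 0x2 = 0xE; E(K, 0xE) = 0x3.
C3: P3 ⊕ 0x3 = 0xD; E(K, 0xD) = 0x2.
C4: P4 ⊕ 0x2 = 0x4; E(K, 0x4) = 0x9.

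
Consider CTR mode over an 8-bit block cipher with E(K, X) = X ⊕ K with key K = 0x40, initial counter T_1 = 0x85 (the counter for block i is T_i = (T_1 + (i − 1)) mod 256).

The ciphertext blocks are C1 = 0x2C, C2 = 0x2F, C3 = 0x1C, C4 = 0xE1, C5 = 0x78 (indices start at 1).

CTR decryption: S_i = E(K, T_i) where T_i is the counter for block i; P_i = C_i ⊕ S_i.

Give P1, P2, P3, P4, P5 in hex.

P1: T = 0x85, S = E(K, T) = 0xC5; 0x2C ⊕ 0xC5 = 0xE9.
P2: T = 0x86, S = E(K, T) = 0xC6; 0x2F ⊕ 0xC6 = 0xE9.
P3: T = 0x87, S = E(K, T) = 0xC7; 0x1C ⊕ 0xC7 = 0xDB.
P4: T = 0x88, S = E(K, T) = 0xC8; 0xE1 ⊕ 0xC8 = 0x29.
P5: T = 0x89, S = E(K, T) = 0xC9; 0x78 ⊕ 0xC9 = 0xB1.

P1 = 0xE9, P2 = 0xE9, P3 = 0xDB, P4 = 0x29, P5 = 0xB1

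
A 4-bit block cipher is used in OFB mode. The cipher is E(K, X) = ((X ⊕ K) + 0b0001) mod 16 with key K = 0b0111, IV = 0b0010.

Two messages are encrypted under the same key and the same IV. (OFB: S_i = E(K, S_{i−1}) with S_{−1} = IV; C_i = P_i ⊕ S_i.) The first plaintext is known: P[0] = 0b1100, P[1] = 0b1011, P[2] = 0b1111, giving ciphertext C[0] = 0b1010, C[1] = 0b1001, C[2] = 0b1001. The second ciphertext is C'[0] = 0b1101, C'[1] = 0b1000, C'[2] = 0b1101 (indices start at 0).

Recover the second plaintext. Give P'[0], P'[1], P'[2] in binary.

P'[0] = 0b1011, P'[1] = 0b1010, P'[2] = 0b1011

In OFB with a reused IV, both messages share the same keystream S_i, so C_i ⊕ C'_i = P_i ⊕ P'_i and thus P'_i = P_i ⊕ C_i ⊕ C'_i.
P'[0]: 0b1100 ⊕ 0b1010 ⊕ 0b1101 = 0b1011.
P'[1]: 0b1011 ⊕ 0b1001 ⊕ 0b1000 = 0b1010.
P'[2]: 0b1111 ⊕ 0b1001 ⊕ 0b1101 = 0b1011.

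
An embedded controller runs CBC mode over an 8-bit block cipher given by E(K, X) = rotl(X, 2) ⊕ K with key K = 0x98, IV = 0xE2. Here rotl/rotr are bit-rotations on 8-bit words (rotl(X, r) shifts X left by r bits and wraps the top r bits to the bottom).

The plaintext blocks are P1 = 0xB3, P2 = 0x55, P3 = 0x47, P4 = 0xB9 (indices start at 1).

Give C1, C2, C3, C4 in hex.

C1 = 0xDD, C2 = 0xBA, C3 = 0x6F, C4 = 0xC3

CBC encryption: C_i = E(K, P_i ⊕ C_{i−1}), with C_{0} = IV.
C1: P1 ⊕ 0xE2 = 0x51; E(K, 0x51) = 0xDD.
C2: P2 ⊕ 0xDD = 0x88; E(K, 0x88) = 0xBA.
C3: P3 ⊕ 0xBA = 0xFD; E(K, 0xFD) = 0x6F.
C4: P4 ⊕ 0x6F = 0xD6; E(K, 0xD6) = 0xC3.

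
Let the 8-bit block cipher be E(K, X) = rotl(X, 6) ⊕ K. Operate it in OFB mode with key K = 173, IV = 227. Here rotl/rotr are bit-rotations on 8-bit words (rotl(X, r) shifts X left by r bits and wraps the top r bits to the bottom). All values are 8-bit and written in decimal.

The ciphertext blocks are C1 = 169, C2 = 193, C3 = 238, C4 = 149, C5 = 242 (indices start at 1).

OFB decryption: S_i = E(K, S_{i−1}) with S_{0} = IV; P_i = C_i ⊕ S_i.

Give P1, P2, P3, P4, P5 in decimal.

P1: S = E(K, 227) = 85; 169 ⊕ 85 = 252.
P2: S = E(K, 85) = 248; 193 ⊕ 248 = 57.
P3: S = E(K, 248) = 147; 238 ⊕ 147 = 125.
P4: S = E(K, 147) = 73; 149 ⊕ 73 = 220.
P5: S = E(K, 73) = 255; 242 ⊕ 255 = 13.

P1 = 252, P2 = 57, P3 = 125, P4 = 220, P5 = 13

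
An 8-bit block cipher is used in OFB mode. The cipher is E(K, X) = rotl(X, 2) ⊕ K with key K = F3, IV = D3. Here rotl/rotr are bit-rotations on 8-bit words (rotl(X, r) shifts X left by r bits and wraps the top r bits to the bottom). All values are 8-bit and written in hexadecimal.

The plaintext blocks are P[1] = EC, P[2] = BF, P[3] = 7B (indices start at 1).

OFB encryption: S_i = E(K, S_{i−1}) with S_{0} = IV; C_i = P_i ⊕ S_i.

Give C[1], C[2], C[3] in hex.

C[1] = 50, C[2] = BE, C[3] = 8C

C[1]: S = E(K, D3) = BC; EC ⊕ BC = 50.
C[2]: S = E(K, BC) = 01; BF ⊕ 01 = BE.
C[3]: S = E(K, 01) = F7; 7B ⊕ F7 = 8C.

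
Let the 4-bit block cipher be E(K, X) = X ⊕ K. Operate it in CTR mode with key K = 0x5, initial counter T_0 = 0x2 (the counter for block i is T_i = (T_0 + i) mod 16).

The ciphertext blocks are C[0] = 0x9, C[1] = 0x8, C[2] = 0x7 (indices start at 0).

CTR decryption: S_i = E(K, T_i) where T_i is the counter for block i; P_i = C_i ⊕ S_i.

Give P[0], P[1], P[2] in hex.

P[0]: T = 0x2, S = E(K, T) = 0x7; 0x9 ⊕ 0x7 = 0xE.
P[1]: T = 0x3, S = E(K, T) = 0x6; 0x8 ⊕ 0x6 = 0xE.
P[2]: T = 0x4, S = E(K, T) = 0x1; 0x7 ⊕ 0x1 = 0x6.

P[0] = 0xE, P[1] = 0xE, P[2] = 0x6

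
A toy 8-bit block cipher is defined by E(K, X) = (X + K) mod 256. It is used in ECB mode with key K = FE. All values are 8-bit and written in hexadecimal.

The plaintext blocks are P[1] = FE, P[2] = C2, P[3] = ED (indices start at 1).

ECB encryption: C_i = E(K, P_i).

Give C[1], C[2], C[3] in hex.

C[1] = FC, C[2] = C0, C[3] = EB

C[1]: E(K, FE) = FC.
C[2]: E(K, C2) = C0.
C[3]: E(K, ED) = EB.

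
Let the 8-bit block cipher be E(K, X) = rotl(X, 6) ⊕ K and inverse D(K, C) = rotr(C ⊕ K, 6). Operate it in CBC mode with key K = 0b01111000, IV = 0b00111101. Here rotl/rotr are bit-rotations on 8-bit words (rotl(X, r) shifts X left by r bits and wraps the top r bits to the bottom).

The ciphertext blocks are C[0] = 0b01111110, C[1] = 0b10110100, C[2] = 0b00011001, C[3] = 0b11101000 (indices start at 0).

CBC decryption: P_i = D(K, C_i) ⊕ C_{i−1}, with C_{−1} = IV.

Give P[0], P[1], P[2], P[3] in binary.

P[0] = 0b00100101, P[1] = 0b01001101, P[2] = 0b00110001, P[3] = 0b01011011

P[0]: D(K, 0b01111110) = 0b00011000; 0b00011000 ⊕ 0b00111101 = 0b00100101.
P[1]: D(K, 0b10110100) = 0b00110011; 0b00110011 ⊕ 0b01111110 = 0b01001101.
P[2]: D(K, 0b00011001) = 0b10000101; 0b10000101 ⊕ 0b10110100 = 0b00110001.
P[3]: D(K, 0b11101000) = 0b01000010; 0b01000010 ⊕ 0b00011001 = 0b01011011.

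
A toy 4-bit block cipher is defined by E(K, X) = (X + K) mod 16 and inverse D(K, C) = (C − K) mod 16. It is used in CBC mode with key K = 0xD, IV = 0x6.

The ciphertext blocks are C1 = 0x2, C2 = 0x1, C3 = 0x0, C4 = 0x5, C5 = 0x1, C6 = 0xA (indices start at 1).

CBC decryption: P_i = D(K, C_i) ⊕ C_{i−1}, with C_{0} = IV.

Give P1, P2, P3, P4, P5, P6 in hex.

P1: D(K, 0x2) = 0x5; 0x5 ⊕ 0x6 = 0x3.
P2: D(K, 0x1) = 0x4; 0x4 ⊕ 0x2 = 0x6.
P3: D(K, 0x0) = 0x3; 0x3 ⊕ 0x1 = 0x2.
P4: D(K, 0x5) = 0x8; 0x8 ⊕ 0x0 = 0x8.
P5: D(K, 0x1) = 0x4; 0x4 ⊕ 0x5 = 0x1.
P6: D(K, 0xA) = 0xD; 0xD ⊕ 0x1 = 0xC.

P1 = 0x3, P2 = 0x6, P3 = 0x2, P4 = 0x8, P5 = 0x1, P6 = 0xC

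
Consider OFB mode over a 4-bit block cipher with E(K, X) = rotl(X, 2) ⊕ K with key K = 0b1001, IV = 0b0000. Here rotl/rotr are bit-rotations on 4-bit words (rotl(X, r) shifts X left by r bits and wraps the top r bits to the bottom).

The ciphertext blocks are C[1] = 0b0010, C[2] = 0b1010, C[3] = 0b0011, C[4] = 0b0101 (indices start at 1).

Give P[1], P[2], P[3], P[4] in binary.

OFB decryption: S_i = E(K, S_{i−1}) with S_{0} = IV; P_i = C_i ⊕ S_i.
P[1]: S = E(K, 0b0000) = 0b1001; 0b0010 ⊕ 0b1001 = 0b1011.
P[2]: S = E(K, 0b1001) = 0b1111; 0b1010 ⊕ 0b1111 = 0b0101.
P[3]: S = E(K, 0b1111) = 0b0110; 0b0011 ⊕ 0b0110 = 0b0101.
P[4]: S = E(K, 0b0110) = 0b0000; 0b0101 ⊕ 0b0000 = 0b0101.

P[1] = 0b1011, P[2] = 0b0101, P[3] = 0b0101, P[4] = 0b0101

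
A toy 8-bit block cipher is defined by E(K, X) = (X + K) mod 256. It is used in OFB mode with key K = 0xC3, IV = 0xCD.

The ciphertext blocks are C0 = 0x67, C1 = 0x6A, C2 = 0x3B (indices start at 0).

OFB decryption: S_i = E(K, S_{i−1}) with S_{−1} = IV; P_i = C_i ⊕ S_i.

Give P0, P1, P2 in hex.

P0: S = E(K, 0xCD) = 0x90; 0x67 ⊕ 0x90 = 0xF7.
P1: S = E(K, 0x90) = 0x53; 0x6A ⊕ 0x53 = 0x39.
P2: S = E(K, 0x53) = 0x16; 0x3B ⊕ 0x16 = 0x2D.

P0 = 0xF7, P1 = 0x39, P2 = 0x2D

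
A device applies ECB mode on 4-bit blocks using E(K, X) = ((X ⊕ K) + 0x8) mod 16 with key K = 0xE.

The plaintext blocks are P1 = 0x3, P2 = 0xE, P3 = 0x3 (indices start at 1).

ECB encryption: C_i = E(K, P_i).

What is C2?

C2 = 0x8

C2: E(K, 0xE) = 0x8.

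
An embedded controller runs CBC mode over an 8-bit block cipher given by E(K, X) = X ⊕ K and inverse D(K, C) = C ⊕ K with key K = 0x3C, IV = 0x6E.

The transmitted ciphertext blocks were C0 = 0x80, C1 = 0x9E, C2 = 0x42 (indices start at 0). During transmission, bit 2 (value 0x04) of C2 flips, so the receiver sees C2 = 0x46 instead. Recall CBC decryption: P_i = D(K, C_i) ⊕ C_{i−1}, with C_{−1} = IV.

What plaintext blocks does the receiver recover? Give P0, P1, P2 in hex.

P0 = 0xD2, P1 = 0x22, P2 = 0xE4

Only C2 changed, to 0x46. In CBC, a change in C_i garbles P_i and flips the same bit in P_{i+1}. Decrypting the received ciphertext:
P0: D(K, 0x80) = 0xBC; 0xBC ⊕ 0x6E = 0xD2.
P1: D(K, 0x9E) = 0xA2; 0xA2 ⊕ 0x80 = 0x22.
P2: D(K, 0x46) = 0x7A; 0x7A ⊕ 0x9E = 0xE4.
Blocks that differ from the original plaintext: P2.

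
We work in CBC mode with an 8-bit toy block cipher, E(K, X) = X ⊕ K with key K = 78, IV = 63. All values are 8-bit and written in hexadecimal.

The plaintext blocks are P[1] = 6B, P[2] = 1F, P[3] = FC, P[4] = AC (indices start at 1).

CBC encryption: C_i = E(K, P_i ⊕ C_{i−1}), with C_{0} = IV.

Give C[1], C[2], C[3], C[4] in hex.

C[1]: P[1] ⊕ 63 = 08; E(K, 08) = 70.
C[2]: P[2] ⊕ 70 = 6F; E(K, 6F) = 17.
C[3]: P[3] ⊕ 17 = EB; E(K, EB) = 93.
C[4]: P[4] ⊕ 93 = 3F; E(K, 3F) = 47.

C[1] = 70, C[2] = 17, C[3] = 93, C[4] = 47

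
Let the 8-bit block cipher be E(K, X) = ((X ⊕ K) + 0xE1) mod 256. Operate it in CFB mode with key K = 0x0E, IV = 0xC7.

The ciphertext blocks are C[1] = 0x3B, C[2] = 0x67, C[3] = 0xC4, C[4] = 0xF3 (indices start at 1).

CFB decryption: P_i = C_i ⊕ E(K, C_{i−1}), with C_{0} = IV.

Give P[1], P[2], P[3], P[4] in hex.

P[1] = 0x91, P[2] = 0x71, P[3] = 0x8E, P[4] = 0x58

P[1]: E(K, 0xC7) = 0xAA; 0x3B ⊕ 0xAA = 0x91.
P[2]: E(K, 0x3B) = 0x16; 0x67 ⊕ 0x16 = 0x71.
P[3]: E(K, 0x67) = 0x4A; 0xC4 ⊕ 0x4A = 0x8E.
P[4]: E(K, 0xC4) = 0xAB; 0xF3 ⊕ 0xAB = 0x58.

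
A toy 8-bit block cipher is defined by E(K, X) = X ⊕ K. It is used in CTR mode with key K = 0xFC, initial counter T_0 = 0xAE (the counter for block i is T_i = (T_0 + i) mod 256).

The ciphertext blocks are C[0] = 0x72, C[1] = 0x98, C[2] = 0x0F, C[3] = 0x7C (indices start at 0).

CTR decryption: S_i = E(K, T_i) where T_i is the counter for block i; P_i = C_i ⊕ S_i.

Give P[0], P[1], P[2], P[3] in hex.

P[0] = 0x20, P[1] = 0xCB, P[2] = 0x43, P[3] = 0x31

P[0]: T = 0xAE, S = E(K, T) = 0x52; 0x72 ⊕ 0x52 = 0x20.
P[1]: T = 0xAF, S = E(K, T) = 0x53; 0x98 ⊕ 0x53 = 0xCB.
P[2]: T = 0xB0, S = E(K, T) = 0x4C; 0x0F ⊕ 0x4C = 0x43.
P[3]: T = 0xB1, S = E(K, T) = 0x4D; 0x7C ⊕ 0x4D = 0x31.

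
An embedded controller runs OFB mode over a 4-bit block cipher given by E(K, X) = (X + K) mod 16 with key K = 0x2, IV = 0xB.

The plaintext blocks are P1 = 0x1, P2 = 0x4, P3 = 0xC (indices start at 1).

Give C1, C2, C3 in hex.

OFB encryption: S_i = E(K, S_{i−1}) with S_{0} = IV; C_i = P_i ⊕ S_i.
C1: S = E(K, 0xB) = 0xD; 0x1 ⊕ 0xD = 0xC.
C2: S = E(K, 0xD) = 0xF; 0x4 ⊕ 0xF = 0xB.
C3: S = E(K, 0xF) = 0x1; 0xC ⊕ 0x1 = 0xD.

C1 = 0xC, C2 = 0xB, C3 = 0xD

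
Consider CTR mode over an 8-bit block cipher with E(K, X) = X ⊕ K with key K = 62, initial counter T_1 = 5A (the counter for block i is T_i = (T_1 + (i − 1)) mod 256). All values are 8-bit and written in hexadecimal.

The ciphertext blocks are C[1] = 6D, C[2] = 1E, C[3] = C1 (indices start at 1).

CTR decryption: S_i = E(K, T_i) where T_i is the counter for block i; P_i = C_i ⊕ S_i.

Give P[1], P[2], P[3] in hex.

P[1] = 55, P[2] = 27, P[3] = FF

P[1]: T = 5A, S = E(K, T) = 38; 6D ⊕ 38 = 55.
P[2]: T = 5B, S = E(K, T) = 39; 1E ⊕ 39 = 27.
P[3]: T = 5C, S = E(K, T) = 3E; C1 ⊕ 3E = FF.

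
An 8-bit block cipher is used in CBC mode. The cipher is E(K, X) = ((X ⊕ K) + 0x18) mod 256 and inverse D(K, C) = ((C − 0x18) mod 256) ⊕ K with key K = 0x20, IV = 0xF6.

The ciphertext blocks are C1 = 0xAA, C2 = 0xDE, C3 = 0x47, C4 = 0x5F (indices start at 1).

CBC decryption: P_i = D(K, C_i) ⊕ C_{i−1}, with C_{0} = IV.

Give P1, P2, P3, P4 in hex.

P1 = 0x44, P2 = 0x4C, P3 = 0xD1, P4 = 0x20

P1: D(K, 0xAA) = 0xB2; 0xB2 ⊕ 0xF6 = 0x44.
P2: D(K, 0xDE) = 0xE6; 0xE6 ⊕ 0xAA = 0x4C.
P3: D(K, 0x47) = 0x0F; 0x0F ⊕ 0xDE = 0xD1.
P4: D(K, 0x5F) = 0x67; 0x67 ⊕ 0x47 = 0x20.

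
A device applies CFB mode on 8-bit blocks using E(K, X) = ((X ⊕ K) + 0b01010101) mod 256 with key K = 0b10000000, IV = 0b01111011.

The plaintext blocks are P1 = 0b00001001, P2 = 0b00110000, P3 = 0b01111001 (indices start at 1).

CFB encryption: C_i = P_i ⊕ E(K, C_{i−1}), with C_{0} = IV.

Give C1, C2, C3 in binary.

C1: E(K, 0b01111011) = 0b01010000; 0b00001001 ⊕ 0b01010000 = 0b01011001.
C2: E(K, 0b01011001) = 0b00101110; 0b00110000 ⊕ 0b00101110 = 0b00011110.
C3: E(K, 0b00011110) = 0b11110011; 0b01111001 ⊕ 0b11110011 = 0b10001010.

C1 = 0b01011001, C2 = 0b00011110, C3 = 0b10001010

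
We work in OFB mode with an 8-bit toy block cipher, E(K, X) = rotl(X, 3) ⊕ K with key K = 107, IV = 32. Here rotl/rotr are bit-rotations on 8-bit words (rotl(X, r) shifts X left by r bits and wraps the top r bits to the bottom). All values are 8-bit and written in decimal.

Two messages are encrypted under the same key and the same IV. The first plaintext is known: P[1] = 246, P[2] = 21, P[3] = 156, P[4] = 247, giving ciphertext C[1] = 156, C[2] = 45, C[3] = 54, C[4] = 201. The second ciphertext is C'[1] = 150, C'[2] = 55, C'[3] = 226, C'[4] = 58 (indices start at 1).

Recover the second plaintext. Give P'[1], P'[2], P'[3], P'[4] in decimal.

In OFB with a reused IV, both messages share the same keystream S_i, so C_i ⊕ C'_i = P_i ⊕ P'_i and thus P'_i = P_i ⊕ C_i ⊕ C'_i.
P'[1]: 246 ⊕ 156 ⊕ 150 = 252.
P'[2]: 21 ⊕ 45 ⊕ 55 = 15.
P'[3]: 156 ⊕ 54 ⊕ 226 = 72.
P'[4]: 247 ⊕ 201 ⊕ 58 = 4.

P'[1] = 252, P'[2] = 15, P'[3] = 72, P'[4] = 4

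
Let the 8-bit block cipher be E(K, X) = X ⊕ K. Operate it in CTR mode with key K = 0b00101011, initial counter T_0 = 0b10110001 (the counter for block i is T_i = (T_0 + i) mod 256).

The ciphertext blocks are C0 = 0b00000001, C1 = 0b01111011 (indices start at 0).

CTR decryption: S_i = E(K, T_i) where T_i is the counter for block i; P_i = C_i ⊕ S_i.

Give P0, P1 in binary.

P0 = 0b10011011, P1 = 0b11100010

P0: T = 0b10110001, S = E(K, T) = 0b10011010; 0b00000001 ⊕ 0b10011010 = 0b10011011.
P1: T = 0b10110010, S = E(K, T) = 0b10011001; 0b01111011 ⊕ 0b10011001 = 0b11100010.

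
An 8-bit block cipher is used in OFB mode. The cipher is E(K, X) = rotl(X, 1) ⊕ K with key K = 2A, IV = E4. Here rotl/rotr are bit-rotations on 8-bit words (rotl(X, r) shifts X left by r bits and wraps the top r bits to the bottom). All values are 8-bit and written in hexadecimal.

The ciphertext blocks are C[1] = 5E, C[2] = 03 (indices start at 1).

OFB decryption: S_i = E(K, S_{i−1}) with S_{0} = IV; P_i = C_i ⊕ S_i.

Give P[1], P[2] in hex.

P[1] = BD, P[2] = EE

P[1]: S = E(K, E4) = E3; 5E ⊕ E3 = BD.
P[2]: S = E(K, E3) = ED; 03 ⊕ ED = EE.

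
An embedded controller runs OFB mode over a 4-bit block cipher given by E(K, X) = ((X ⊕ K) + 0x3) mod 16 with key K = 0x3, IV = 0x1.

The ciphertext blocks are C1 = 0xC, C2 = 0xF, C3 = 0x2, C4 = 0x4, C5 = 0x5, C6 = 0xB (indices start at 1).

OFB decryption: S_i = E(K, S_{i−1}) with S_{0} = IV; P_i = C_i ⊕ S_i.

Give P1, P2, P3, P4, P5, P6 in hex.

P1: S = E(K, 0x1) = 0x5; 0xC ⊕ 0x5 = 0x9.
P2: S = E(K, 0x5) = 0x9; 0xF ⊕ 0x9 = 0x6.
P3: S = E(K, 0x9) = 0xD; 0x2 ⊕ 0xD = 0xF.
P4: S = E(K, 0xD) = 0x1; 0x4 ⊕ 0x1 = 0x5.
P5: S = E(K, 0x1) = 0x5; 0x5 ⊕ 0x5 = 0x0.
P6: S = E(K, 0x5) = 0x9; 0xB ⊕ 0x9 = 0x2.

P1 = 0x9, P2 = 0x6, P3 = 0xF, P4 = 0x5, P5 = 0x0, P6 = 0x2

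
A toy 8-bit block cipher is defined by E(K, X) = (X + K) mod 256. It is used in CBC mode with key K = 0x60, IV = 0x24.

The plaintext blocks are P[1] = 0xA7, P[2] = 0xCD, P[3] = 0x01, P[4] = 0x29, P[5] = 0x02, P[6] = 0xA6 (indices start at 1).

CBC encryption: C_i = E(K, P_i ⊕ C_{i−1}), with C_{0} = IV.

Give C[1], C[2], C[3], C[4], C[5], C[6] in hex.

C[1]: P[1] ⊕ 0x24 = 0x83; E(K, 0x83) = 0xE3.
C[2]: P[2] ⊕ 0xE3 = 0x2E; E(K, 0x2E) = 0x8E.
C[3]: P[3] ⊕ 0x8E = 0x8F; E(K, 0x8F) = 0xEF.
C[4]: P[4] ⊕ 0xEF = 0xC6; E(K, 0xC6) = 0x26.
C[5]: P[5] ⊕ 0x26 = 0x24; E(K, 0x24) = 0x84.
C[6]: P[6] ⊕ 0x84 = 0x22; E(K, 0x22) = 0x82.

C[1] = 0xE3, C[2] = 0x8E, C[3] = 0xEF, C[4] = 0x26, C[5] = 0x84, C[6] = 0x82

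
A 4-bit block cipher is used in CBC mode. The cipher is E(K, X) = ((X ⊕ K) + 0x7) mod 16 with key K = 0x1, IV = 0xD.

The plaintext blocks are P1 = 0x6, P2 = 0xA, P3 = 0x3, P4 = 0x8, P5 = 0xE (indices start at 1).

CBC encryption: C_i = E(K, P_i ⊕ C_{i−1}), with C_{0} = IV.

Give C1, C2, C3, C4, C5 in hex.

C1 = 0x1, C2 = 0x1, C3 = 0xA, C4 = 0xA, C5 = 0xC

C1: P1 ⊕ 0xD = 0xB; E(K, 0xB) = 0x1.
C2: P2 ⊕ 0x1 = 0xB; E(K, 0xB) = 0x1.
C3: P3 ⊕ 0x1 = 0x2; E(K, 0x2) = 0xA.
C4: P4 ⊕ 0xA = 0x2; E(K, 0x2) = 0xA.
C5: P5 ⊕ 0xA = 0x4; E(K, 0x4) = 0xC.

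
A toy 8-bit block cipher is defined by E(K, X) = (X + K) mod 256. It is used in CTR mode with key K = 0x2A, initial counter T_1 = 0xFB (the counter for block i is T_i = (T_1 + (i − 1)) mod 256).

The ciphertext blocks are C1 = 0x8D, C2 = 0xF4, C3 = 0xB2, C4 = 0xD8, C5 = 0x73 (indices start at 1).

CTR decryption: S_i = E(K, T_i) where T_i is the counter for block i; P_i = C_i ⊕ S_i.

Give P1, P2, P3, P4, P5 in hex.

P1: T = 0xFB, S = E(K, T) = 0x25; 0x8D ⊕ 0x25 = 0xA8.
P2: T = 0xFC, S = E(K, T) = 0x26; 0xF4 ⊕ 0x26 = 0xD2.
P3: T = 0xFD, S = E(K, T) = 0x27; 0xB2 ⊕ 0x27 = 0x95.
P4: T = 0xFE, S = E(K, T) = 0x28; 0xD8 ⊕ 0x28 = 0xF0.
P5: T = 0xFF, S = E(K, T) = 0x29; 0x73 ⊕ 0x29 = 0x5A.

P1 = 0xA8, P2 = 0xD2, P3 = 0x95, P4 = 0xF0, P5 = 0x5A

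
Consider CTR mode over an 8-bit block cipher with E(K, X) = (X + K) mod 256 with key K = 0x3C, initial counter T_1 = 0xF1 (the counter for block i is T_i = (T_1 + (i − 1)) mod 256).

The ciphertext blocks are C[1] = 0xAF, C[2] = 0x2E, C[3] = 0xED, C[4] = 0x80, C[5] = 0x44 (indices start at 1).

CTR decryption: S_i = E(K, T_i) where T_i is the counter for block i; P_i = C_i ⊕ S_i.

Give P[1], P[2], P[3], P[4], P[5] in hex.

P[1]: T = 0xF1, S = E(K, T) = 0x2D; 0xAF ⊕ 0x2D = 0x82.
P[2]: T = 0xF2, S = E(K, T) = 0x2E; 0x2E ⊕ 0x2E = 0x00.
P[3]: T = 0xF3, S = E(K, T) = 0x2F; 0xED ⊕ 0x2F = 0xC2.
P[4]: T = 0xF4, S = E(K, T) = 0x30; 0x80 ⊕ 0x30 = 0xB0.
P[5]: T = 0xF5, S = E(K, T) = 0x31; 0x44 ⊕ 0x31 = 0x75.

P[1] = 0x82, P[2] = 0x00, P[3] = 0xC2, P[4] = 0xB0, P[5] = 0x75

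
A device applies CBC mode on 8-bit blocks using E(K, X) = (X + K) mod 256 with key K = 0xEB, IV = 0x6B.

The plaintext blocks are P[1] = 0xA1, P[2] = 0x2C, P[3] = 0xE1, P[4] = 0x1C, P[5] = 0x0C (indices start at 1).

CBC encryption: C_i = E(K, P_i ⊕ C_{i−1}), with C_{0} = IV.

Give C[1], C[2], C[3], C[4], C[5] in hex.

C[1]: P[1] ⊕ 0x6B = 0xCA; E(K, 0xCA) = 0xB5.
C[2]: P[2] ⊕ 0xB5 = 0x99; E(K, 0x99) = 0x84.
C[3]: P[3] ⊕ 0x84 = 0x65; E(K, 0x65) = 0x50.
C[4]: P[4] ⊕ 0x50 = 0x4C; E(K, 0x4C) = 0x37.
C[5]: P[5] ⊕ 0x37 = 0x3B; E(K, 0x3B) = 0x26.

C[1] = 0xB5, C[2] = 0x84, C[3] = 0x50, C[4] = 0x37, C[5] = 0x26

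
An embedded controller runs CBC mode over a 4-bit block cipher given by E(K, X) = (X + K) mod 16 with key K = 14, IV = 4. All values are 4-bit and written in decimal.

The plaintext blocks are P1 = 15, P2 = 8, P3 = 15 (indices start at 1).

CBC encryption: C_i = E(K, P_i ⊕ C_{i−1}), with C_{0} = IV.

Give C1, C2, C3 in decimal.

C1 = 9, C2 = 15, C3 = 14

C1: P1 ⊕ 4 = 11; E(K, 11) = 9.
C2: P2 ⊕ 9 = 1; E(K, 1) = 15.
C3: P3 ⊕ 15 = 0; E(K, 0) = 14.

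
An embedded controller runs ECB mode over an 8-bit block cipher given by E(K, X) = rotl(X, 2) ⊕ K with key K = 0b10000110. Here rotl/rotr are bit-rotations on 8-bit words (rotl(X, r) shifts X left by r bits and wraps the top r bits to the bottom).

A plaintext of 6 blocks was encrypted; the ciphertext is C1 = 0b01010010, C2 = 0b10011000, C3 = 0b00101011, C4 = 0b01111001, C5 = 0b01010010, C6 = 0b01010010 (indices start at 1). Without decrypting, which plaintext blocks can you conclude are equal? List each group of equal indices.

ECB encrypts each block independently with the same key, so equal ciphertext blocks imply equal plaintext blocks.
C1 = C5 = C6 = 0b01010010, so P1 = P5 = P6.

P1 = P5 = P6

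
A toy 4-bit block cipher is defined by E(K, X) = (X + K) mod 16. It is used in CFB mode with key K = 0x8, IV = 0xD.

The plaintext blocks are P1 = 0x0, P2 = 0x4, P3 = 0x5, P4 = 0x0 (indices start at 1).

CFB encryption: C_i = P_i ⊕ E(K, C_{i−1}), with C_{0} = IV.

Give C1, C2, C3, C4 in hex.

C1 = 0x5, C2 = 0x9, C3 = 0x4, C4 = 0xC

C1: E(K, 0xD) = 0x5; 0x0 ⊕ 0x5 = 0x5.
C2: E(K, 0x5) = 0xD; 0x4 ⊕ 0xD = 0x9.
C3: E(K, 0x9) = 0x1; 0x5 ⊕ 0x1 = 0x4.
C4: E(K, 0x4) = 0xC; 0x0 ⊕ 0xC = 0xC.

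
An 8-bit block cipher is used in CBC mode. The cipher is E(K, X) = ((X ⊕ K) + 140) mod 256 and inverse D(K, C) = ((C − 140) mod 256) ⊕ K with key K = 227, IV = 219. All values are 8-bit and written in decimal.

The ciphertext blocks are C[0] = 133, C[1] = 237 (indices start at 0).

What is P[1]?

P[1] = 7

CBC decryption: P_i = D(K, C_i) ⊕ C_{i−1}, with C_{−1} = IV.
P[1]: D(K, 237) = 130; 130 ⊕ 133 = 7.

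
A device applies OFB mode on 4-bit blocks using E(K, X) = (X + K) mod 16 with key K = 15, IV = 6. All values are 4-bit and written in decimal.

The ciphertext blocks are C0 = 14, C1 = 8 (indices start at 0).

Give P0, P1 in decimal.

P0 = 11, P1 = 12

OFB decryption: S_i = E(K, S_{i−1}) with S_{−1} = IV; P_i = C_i ⊕ S_i.
P0: S = E(K, 6) = 5; 14 ⊕ 5 = 11.
P1: S = E(K, 5) = 4; 8 ⊕ 4 = 12.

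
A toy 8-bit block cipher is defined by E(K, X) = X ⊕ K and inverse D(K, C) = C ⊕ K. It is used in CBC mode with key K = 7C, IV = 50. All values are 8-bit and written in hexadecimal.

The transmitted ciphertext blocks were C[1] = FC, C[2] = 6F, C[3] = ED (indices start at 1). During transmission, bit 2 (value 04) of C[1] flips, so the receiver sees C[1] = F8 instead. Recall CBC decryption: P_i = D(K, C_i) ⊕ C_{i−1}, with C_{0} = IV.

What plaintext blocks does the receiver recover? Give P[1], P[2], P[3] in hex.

Only C[1] changed, to F8. In CBC, a change in C_i garbles P_i and flips the same bit in P_{i+1}. Decrypting the received ciphertext:
P[1]: D(K, F8) = 84; 84 ⊕ 50 = D4.
P[2]: D(K, 6F) = 13; 13 ⊕ F8 = EB.
P[3]: D(K, ED) = 91; 91 ⊕ 6F = FE.
Blocks that differ from the original plaintext: P[1], P[2].

P[1] = D4, P[2] = EB, P[3] = FE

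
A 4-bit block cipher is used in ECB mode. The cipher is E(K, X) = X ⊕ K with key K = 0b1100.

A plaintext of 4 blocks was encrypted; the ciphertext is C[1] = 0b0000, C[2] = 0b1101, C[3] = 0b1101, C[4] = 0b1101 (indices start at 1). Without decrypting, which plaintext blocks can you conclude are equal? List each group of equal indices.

P[2] = P[3] = P[4]

ECB encrypts each block independently with the same key, so equal ciphertext blocks imply equal plaintext blocks.
C[2] = C[3] = C[4] = 0b1101, so P[2] = P[3] = P[4].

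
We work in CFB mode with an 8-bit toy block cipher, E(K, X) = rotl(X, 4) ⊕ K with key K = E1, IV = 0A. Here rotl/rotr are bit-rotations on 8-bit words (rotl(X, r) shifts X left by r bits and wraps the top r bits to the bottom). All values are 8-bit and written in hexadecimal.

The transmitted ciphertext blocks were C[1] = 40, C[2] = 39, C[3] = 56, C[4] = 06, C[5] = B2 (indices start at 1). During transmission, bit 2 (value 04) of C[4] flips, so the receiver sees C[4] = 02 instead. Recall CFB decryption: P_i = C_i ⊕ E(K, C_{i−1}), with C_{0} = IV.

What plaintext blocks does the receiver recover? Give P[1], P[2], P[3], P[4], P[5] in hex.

P[1] = 01, P[2] = DC, P[3] = 24, P[4] = 86, P[5] = 73

Only C[4] changed, to 02. In CFB, a change in C_i flips the same bit in P_i and garbles P_{i+1}. Decrypting the received ciphertext:
P[1]: E(K, 0A) = 41; 40 ⊕ 41 = 01.
P[2]: E(K, 40) = E5; 39 ⊕ E5 = DC.
P[3]: E(K, 39) = 72; 56 ⊕ 72 = 24.
P[4]: E(K, 56) = 84; 02 ⊕ 84 = 86.
P[5]: E(K, 02) = C1; B2 ⊕ C1 = 73.
Blocks that differ from the original plaintext: P[4], P[5].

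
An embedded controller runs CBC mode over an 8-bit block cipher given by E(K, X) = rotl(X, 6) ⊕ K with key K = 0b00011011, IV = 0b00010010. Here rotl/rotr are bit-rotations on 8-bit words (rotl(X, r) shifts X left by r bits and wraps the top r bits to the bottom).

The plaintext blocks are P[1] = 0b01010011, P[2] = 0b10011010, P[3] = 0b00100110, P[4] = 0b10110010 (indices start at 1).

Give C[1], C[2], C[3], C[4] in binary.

C[1] = 0b01001011, C[2] = 0b01101111, C[3] = 0b01001001, C[4] = 0b11100101

CBC encryption: C_i = E(K, P_i ⊕ C_{i−1}), with C_{0} = IV.
C[1]: P[1] ⊕ 0b00010010 = 0b01000001; E(K, 0b01000001) = 0b01001011.
C[2]: P[2] ⊕ 0b01001011 = 0b11010001; E(K, 0b11010001) = 0b01101111.
C[3]: P[3] ⊕ 0b01101111 = 0b01001001; E(K, 0b01001001) = 0b01001001.
C[4]: P[4] ⊕ 0b01001001 = 0b11111011; E(K, 0b11111011) = 0b11100101.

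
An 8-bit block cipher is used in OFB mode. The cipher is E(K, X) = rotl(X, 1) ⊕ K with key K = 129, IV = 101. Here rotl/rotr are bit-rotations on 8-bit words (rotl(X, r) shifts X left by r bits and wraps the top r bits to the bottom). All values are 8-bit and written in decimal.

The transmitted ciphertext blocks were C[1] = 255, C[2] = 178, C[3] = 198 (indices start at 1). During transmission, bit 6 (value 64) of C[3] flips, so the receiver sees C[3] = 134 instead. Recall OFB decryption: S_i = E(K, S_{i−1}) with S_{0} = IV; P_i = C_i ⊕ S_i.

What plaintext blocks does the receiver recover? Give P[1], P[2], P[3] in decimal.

Only C[3] changed, to 134. In OFB, a change in C_i flips the same bit in P_i only; the keystream is unaffected. Decrypting the received ciphertext:
P[1]: S = E(K, 101) = 75; 255 ⊕ 75 = 180.
P[2]: S = E(K, 75) = 23; 178 ⊕ 23 = 165.
P[3]: S = E(K, 23) = 175; 134 ⊕ 175 = 41.
Blocks that differ from the original plaintext: P[3].

P[1] = 180, P[2] = 165, P[3] = 41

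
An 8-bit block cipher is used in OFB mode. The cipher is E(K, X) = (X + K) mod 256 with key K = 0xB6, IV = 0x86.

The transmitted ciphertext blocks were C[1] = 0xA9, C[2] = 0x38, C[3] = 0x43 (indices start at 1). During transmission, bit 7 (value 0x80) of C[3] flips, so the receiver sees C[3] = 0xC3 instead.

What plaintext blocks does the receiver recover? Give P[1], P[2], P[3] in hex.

P[1] = 0x95, P[2] = 0xCA, P[3] = 0x6B

OFB decryption: S_i = E(K, S_{i−1}) with S_{0} = IV; P_i = C_i ⊕ S_i.
Only C[3] changed, to 0xC3. In OFB, a change in C_i flips the same bit in P_i only; the keystream is unaffected. Decrypting the received ciphertext:
P[1]: S = E(K, 0x86) = 0x3C; 0xA9 ⊕ 0x3C = 0x95.
P[2]: S = E(K, 0x3C) = 0xF2; 0x38 ⊕ 0xF2 = 0xCA.
P[3]: S = E(K, 0xF2) = 0xA8; 0xC3 ⊕ 0xA8 = 0x6B.
Blocks that differ from the original plaintext: P[3].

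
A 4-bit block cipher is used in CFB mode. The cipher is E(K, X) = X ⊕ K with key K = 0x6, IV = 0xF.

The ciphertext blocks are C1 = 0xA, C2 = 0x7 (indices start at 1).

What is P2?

P2 = 0xB

CFB decryption: P_i = C_i ⊕ E(K, C_{i−1}), with C_{0} = IV.
P2: E(K, 0xA) = 0xC; 0x7 ⊕ 0xC = 0xB.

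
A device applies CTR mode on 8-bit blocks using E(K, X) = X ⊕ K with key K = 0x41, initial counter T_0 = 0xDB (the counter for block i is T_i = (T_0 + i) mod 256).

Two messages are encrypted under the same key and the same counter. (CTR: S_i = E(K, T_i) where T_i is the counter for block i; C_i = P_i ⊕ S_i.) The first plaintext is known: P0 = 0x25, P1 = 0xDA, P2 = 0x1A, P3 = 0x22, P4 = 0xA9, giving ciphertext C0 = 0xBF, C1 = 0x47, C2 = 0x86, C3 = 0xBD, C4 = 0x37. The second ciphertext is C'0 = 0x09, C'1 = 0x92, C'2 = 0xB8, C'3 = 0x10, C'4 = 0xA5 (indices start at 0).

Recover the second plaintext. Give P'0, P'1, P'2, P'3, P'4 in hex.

P'0 = 0x93, P'1 = 0x0F, P'2 = 0x24, P'3 = 0x8F, P'4 = 0x3B

In CTR with a reused counter, both messages share the same keystream S_i, so C_i ⊕ C'_i = P_i ⊕ P'_i and thus P'_i = P_i ⊕ C_i ⊕ C'_i.
P'0: 0x25 ⊕ 0xBF ⊕ 0x09 = 0x93.
P'1: 0xDA ⊕ 0x47 ⊕ 0x92 = 0x0F.
P'2: 0x1A ⊕ 0x86 ⊕ 0xB8 = 0x24.
P'3: 0x22 ⊕ 0xBD ⊕ 0x10 = 0x8F.
P'4: 0xA9 ⊕ 0x37 ⊕ 0xA5 = 0x3B.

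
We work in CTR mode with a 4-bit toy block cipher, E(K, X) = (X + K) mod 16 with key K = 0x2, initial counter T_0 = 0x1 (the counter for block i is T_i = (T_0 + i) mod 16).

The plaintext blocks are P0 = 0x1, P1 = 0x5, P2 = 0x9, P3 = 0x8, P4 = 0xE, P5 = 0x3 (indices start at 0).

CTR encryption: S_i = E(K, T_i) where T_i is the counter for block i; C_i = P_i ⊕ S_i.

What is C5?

C0: T = 0x1, S = E(K, T) = 0x3; 0x1 ⊕ 0x3 = 0x2.
C1: T = 0x2, S = E(K, T) = 0x4; 0x5 ⊕ 0x4 = 0x1.
C2: T = 0x3, S = E(K, T) = 0x5; 0x9 ⊕ 0x5 = 0xC.
C3: T = 0x4, S = E(K, T) = 0x6; 0x8 ⊕ 0x6 = 0xE.
C4: T = 0x5, S = E(K, T) = 0x7; 0xE ⊕ 0x7 = 0x9.
C5: T = 0x6, S = E(K, T) = 0x8; 0x3 ⊕ 0x8 = 0xB.

C5 = 0xB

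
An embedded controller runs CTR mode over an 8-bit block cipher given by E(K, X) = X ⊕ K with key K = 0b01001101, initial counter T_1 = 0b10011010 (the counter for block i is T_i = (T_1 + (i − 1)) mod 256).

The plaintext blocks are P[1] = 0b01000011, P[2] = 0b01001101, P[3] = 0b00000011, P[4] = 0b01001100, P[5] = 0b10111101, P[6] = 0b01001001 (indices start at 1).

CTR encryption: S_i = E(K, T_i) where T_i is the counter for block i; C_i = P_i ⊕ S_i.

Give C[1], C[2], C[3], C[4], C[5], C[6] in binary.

C[1] = 0b10010100, C[2] = 0b10011011, C[3] = 0b11010010, C[4] = 0b10011100, C[5] = 0b01101110, C[6] = 0b10011011

C[1]: T = 0b10011010, S = E(K, T) = 0b11010111; 0b01000011 ⊕ 0b11010111 = 0b10010100.
C[2]: T = 0b10011011, S = E(K, T) = 0b11010110; 0b01001101 ⊕ 0b11010110 = 0b10011011.
C[3]: T = 0b10011100, S = E(K, T) = 0b11010001; 0b00000011 ⊕ 0b11010001 = 0b11010010.
C[4]: T = 0b10011101, S = E(K, T) = 0b11010000; 0b01001100 ⊕ 0b11010000 = 0b10011100.
C[5]: T = 0b10011110, S = E(K, T) = 0b11010011; 0b10111101 ⊕ 0b11010011 = 0b01101110.
C[6]: T = 0b10011111, S = E(K, T) = 0b11010010; 0b01001001 ⊕ 0b11010010 = 0b10011011.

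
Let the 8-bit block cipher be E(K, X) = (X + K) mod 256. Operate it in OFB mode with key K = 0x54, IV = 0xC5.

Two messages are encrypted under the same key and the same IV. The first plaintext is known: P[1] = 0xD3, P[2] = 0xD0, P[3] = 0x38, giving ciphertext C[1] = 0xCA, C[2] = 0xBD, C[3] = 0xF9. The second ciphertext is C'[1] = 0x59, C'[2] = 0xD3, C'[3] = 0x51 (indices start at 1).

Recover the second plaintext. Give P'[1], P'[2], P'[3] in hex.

P'[1] = 0x40, P'[2] = 0xBE, P'[3] = 0x90

In OFB with a reused IV, both messages share the same keystream S_i, so C_i ⊕ C'_i = P_i ⊕ P'_i and thus P'_i = P_i ⊕ C_i ⊕ C'_i.
P'[1]: 0xD3 ⊕ 0xCA ⊕ 0x59 = 0x40.
P'[2]: 0xD0 ⊕ 0xBD ⊕ 0xD3 = 0xBE.
P'[3]: 0x38 ⊕ 0xF9 ⊕ 0x51 = 0x90.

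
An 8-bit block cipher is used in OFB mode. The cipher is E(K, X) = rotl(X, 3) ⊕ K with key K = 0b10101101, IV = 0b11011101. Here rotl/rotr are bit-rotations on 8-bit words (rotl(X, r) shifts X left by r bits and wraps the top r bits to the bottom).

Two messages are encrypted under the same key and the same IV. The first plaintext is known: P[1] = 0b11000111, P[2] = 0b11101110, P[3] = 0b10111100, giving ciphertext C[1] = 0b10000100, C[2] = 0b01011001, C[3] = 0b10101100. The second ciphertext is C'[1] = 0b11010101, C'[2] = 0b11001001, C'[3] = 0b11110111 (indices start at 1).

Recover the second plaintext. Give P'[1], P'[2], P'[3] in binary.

P'[1] = 0b10010110, P'[2] = 0b01111110, P'[3] = 0b11100111

In OFB with a reused IV, both messages share the same keystream S_i, so C_i ⊕ C'_i = P_i ⊕ P'_i and thus P'_i = P_i ⊕ C_i ⊕ C'_i.
P'[1]: 0b11000111 ⊕ 0b10000100 ⊕ 0b11010101 = 0b10010110.
P'[2]: 0b11101110 ⊕ 0b01011001 ⊕ 0b11001001 = 0b01111110.
P'[3]: 0b10111100 ⊕ 0b10101100 ⊕ 0b11110111 = 0b11100111.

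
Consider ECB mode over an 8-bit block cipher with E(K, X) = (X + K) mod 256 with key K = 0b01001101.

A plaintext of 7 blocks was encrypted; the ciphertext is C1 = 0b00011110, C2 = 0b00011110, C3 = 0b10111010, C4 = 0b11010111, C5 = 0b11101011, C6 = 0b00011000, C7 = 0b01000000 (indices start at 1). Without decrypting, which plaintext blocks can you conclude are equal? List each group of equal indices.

P1 = P2

ECB encrypts each block independently with the same key, so equal ciphertext blocks imply equal plaintext blocks.
C1 = C2 = 0b00011110, so P1 = P2.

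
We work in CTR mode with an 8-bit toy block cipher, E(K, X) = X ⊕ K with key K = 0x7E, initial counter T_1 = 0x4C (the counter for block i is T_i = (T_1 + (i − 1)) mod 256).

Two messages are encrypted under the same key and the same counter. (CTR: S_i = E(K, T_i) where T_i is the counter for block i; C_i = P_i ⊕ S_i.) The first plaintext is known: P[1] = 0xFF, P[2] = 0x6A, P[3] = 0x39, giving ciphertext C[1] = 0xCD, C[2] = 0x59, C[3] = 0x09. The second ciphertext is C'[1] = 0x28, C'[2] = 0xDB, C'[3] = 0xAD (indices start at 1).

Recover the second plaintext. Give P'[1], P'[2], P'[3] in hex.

P'[1] = 0x1A, P'[2] = 0xE8, P'[3] = 0x9D

In CTR with a reused counter, both messages share the same keystream S_i, so C_i ⊕ C'_i = P_i ⊕ P'_i and thus P'_i = P_i ⊕ C_i ⊕ C'_i.
P'[1]: 0xFF ⊕ 0xCD ⊕ 0x28 = 0x1A.
P'[2]: 0x6A ⊕ 0x59 ⊕ 0xDB = 0xE8.
P'[3]: 0x39 ⊕ 0x09 ⊕ 0xAD = 0x9D.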